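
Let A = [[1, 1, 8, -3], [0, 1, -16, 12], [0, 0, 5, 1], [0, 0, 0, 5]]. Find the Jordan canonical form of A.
The characteristic polynomial is det(xI - A) = (x - 5)^2(x - 1)^2, so the eigenvalues are 1 (algebraic multiplicity 2), 5 (algebraic multiplicity 2).

For λ = 1: rank(A - I) = 3, rank((A - I)^2) = 2. The eigenspace has dimension 4 - 3 = 1, so there is 1 Jordan block; the rank sequence gives block sizes [2].

For λ = 5: rank(A - 5I) = 3, rank((A - 5I)^2) = 2. The eigenspace has dimension 4 - 3 = 1, so there is 1 Jordan block; the rank sequence gives block sizes [2].

Assembling the blocks gives the Jordan form J above.

J = [[1, 1, 0, 0], [0, 1, 0, 0], [0, 0, 5, 1], [0, 0, 0, 5]]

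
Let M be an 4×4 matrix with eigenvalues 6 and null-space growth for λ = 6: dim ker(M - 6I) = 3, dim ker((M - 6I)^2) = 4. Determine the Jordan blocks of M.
Jordan blocks: (6, 2), (6, 1), (6, 1)

λ = 6: successive nullity increments [3, 1] count blocks of size ≥ k; block sizes are [2, 1, 1].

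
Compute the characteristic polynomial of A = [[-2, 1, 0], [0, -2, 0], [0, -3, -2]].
xI - A = [[x + 2, -1, 0], [0, x + 2, 0], [0, 3, x + 2]].

Expanding det(xI - A) along the first row:
det(xI - A) = + (x + 2)·det([[x + 2, 0], [3, x + 2]]) - (-1)·det([[0, 0], [0, x + 2]]) + (0)·det([[0, x + 2], [0, 3]]).

Evaluating gives χ_A(x) = x^3 + 6x^2 + 12x + 8 = (x + 2)^3.

χ_A(x) = (x + 2)^3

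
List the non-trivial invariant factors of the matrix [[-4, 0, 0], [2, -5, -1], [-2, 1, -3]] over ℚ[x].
x + 4, (x + 4)^2

The Jordan structure of A has elementary divisors (x + 4)^2, (x + 4). Arranging the block sizes at each eigenvalue in decreasing order and taking row products gives the invariant factors.

Invariant factors (smallest first, each dividing the next): x + 4, (x + 4)^2.

Check: the last factor (x + 4)^2 is the minimal polynomial, and the product (x + 4)^3 is the characteristic polynomial.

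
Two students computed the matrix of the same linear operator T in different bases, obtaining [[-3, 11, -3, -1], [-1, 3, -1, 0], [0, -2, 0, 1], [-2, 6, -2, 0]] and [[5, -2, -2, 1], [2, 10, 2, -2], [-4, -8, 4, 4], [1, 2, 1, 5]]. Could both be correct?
No.

trace(A) = 0 but trace(B) = 24. The trace is a similarity invariant, so A and B are not similar.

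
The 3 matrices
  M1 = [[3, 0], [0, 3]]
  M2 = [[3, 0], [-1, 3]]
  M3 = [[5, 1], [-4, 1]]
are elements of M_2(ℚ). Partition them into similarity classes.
2 classes: {M1}, {M2, M3}

Characteristic polynomials: χ_{M1} = (x - 3)^2, χ_{M2} = (x - 3)^2, χ_{M3} = (x - 3)^2.

{M1}: invariant factors x - 3, x - 3.

{M2, M3}: invariant factors (x - 3)^2.

Matrices are similar if and only if their invariant-factor lists agree; the partition into similarity classes is {M1}, {M2, M3}.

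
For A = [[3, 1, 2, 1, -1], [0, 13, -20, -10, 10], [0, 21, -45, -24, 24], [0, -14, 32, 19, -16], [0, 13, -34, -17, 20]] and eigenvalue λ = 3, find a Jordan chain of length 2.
v_1 = [[-2, 1, 3, -2, 3]]^T, v_2 = [[2, 0, -3, 2, -4]]^T

We seek v_1 ∈ ker((A - 3I)^2) \ ker(A - 3I), then set v_{i+1} = (A - 3I) v_i.

One such chain is v_1 = [[-2, 1, 3, -2, 3]]^T, v_2 = [[2, 0, -3, 2, -4]]^T. Check: (A - 3I) v_2 = [[0, 0, 0, 0, 0]]^T = 0.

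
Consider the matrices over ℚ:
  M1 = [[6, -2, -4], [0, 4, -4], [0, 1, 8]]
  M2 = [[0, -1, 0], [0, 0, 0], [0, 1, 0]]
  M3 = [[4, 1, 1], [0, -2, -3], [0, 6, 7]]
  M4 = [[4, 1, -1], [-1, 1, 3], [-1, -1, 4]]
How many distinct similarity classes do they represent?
Characteristic polynomials: χ_{M1} = (x - 6)^3, χ_{M2} = x^3, χ_{M3} = (x - 4)^2(x - 1), χ_{M4} = (x - 3)^3.

{M1}: invariant factors x - 6, (x - 6)^2.

{M2}: invariant factors x, x^2.

{M3}: invariant factors (x - 4)^2(x - 1).

{M4}: invariant factors (x - 3)^3.

Matrices are similar if and only if their invariant-factor lists agree; the partition into similarity classes is {M1}, {M2}, {M3}, {M4}.

4 classes: {M1}, {M2}, {M3}, {M4}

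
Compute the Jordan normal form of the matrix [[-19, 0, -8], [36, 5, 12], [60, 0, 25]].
J = [[1, 0, 0], [0, 5, 0], [0, 0, 5]]

The characteristic polynomial is det(xI - A) = (x - 5)^2(x - 1), so the eigenvalues are 1 (algebraic multiplicity 1), 5 (algebraic multiplicity 2).

For λ = 1: algebraic multiplicity 1 gives one 1×1 block.

For λ = 5: rank(A - 5I) = 1. The eigenspace has dimension 3 - 1 = 2, so there are 2 Jordan blocks; the rank sequence gives block sizes [1, 1].

Assembling the blocks gives the Jordan form J above.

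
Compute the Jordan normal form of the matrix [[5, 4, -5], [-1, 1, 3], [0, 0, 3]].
The characteristic polynomial is det(xI - A) = (x - 3)^3, so the eigenvalues are 3 (algebraic multiplicity 3).

For λ = 3: rank(A - 3I) = 2, rank((A - 3I)^2) = 1, rank((A - 3I)^3) = 0. The eigenspace has dimension 3 - 2 = 1, so there is 1 Jordan block; the rank sequence gives block sizes [3].

Assembling the blocks gives the Jordan form J above.

J = [[3, 1, 0], [0, 3, 1], [0, 0, 3]]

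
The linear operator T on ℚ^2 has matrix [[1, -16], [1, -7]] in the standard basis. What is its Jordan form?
J = [[-3, 1], [0, -3]]

The characteristic polynomial is det(xI - A) = (x + 3)^2, so the eigenvalues are -3 (algebraic multiplicity 2).

For λ = -3: rank(A + 3I) = 1, rank((A + 3I)^2) = 0. The eigenspace has dimension 2 - 1 = 1, so there is 1 Jordan block; the rank sequence gives block sizes [2].

Assembling the blocks gives the Jordan form J above.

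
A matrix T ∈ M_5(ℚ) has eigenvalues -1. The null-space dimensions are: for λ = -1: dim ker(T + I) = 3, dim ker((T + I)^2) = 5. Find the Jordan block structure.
Jordan blocks: (-1, 2), (-1, 2), (-1, 1)

λ = -1: successive nullity increments [3, 2] count blocks of size ≥ k; block sizes are [2, 2, 1].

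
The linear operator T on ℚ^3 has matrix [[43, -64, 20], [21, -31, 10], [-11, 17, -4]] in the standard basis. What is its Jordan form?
J = [[1, 1, 0], [0, 1, 0], [0, 0, 6]]

The characteristic polynomial is det(xI - A) = (x - 6)(x - 1)^2, so the eigenvalues are 1 (algebraic multiplicity 2), 6 (algebraic multiplicity 1).

For λ = 1: rank(A - I) = 2, rank((A - I)^2) = 1. The eigenspace has dimension 3 - 2 = 1, so there is 1 Jordan block; the rank sequence gives block sizes [2].

For λ = 6: algebraic multiplicity 1 gives one 1×1 block.

Assembling the blocks gives the Jordan form J above.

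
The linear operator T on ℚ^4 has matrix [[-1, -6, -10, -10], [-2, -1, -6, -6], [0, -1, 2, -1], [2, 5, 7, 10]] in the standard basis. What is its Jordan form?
The characteristic polynomial is det(xI - A) = (x - 3)^3(x - 1), so the eigenvalues are 1 (algebraic multiplicity 1), 3 (algebraic multiplicity 3).

For λ = 1: algebraic multiplicity 1 gives one 1×1 block.

For λ = 3: rank(A - 3I) = 2, rank((A - 3I)^2) = 1. The eigenspace has dimension 4 - 2 = 2, so there are 2 Jordan blocks; the rank sequence gives block sizes [2, 1].

Assembling the blocks gives the Jordan form J above.

J = [[1, 0, 0, 0], [0, 3, 1, 0], [0, 0, 3, 0], [0, 0, 0, 3]]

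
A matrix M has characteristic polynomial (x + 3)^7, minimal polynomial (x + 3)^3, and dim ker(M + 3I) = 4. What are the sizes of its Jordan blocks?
λ = -3: algebraic multiplicity 7 (exponent in χ_M), largest block size 3 (exponent in m_M), 4 blocks (geometric multiplicity). These force block sizes [3, 2, 1, 1].

Jordan blocks: (-3, 3), (-3, 2), (-3, 1), (-3, 1)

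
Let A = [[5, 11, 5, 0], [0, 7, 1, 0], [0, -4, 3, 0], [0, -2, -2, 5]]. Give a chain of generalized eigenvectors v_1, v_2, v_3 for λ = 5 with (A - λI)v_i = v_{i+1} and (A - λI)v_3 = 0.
v_1 = [[-2, 0, 1, 2]]^T, v_2 = [[5, 1, -2, -2]]^T, v_3 = [[1, 0, 0, 2]]^T

We seek v_1 ∈ ker((A - 5I)^3) \ ker((A - 5I)^2), then set v_{i+1} = (A - 5I) v_i.

One such chain is v_1 = [[-2, 0, 1, 2]]^T, v_2 = [[5, 1, -2, -2]]^T, v_3 = [[1, 0, 0, 2]]^T. Check: (A - 5I) v_3 = [[0, 0, 0, 0]]^T = 0.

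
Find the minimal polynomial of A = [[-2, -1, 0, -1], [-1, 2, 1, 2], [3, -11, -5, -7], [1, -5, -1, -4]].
m_A(x) = (x + 2)^3(x + 3)

The characteristic polynomial factors as (x + 2)^3(x + 3). The minimal polynomial is ∏(x - λ)^{k_λ} where k_λ is the size of the largest Jordan block at λ.

For λ = -3: rank(A + 3I) = 3, and the largest Jordan block has size 1 (the smallest k with rank((A + 3I)^k) = rank((A + 3I)^(k+1))).
For λ = -2: rank(A + 2I) = 3, and the largest Jordan block has size 3 (the smallest k with rank((A + 2I)^k) = rank((A + 2I)^(k+1))).

So m_A(x) = (x + 2)^3(x + 3).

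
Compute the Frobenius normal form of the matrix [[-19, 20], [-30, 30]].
The invariant factors of A (the non-unit diagonal entries of the Smith normal form of xI - A over ℚ[x]) are (x - 6)(x - 5), each dividing the next. The characteristic polynomial is their product, (x - 6)(x - 5).

The rational canonical form is the block-diagonal matrix of companion matrices C(f_i):
R = [[0, -30], [1, 11]].

R = [[0, -30], [1, 11]]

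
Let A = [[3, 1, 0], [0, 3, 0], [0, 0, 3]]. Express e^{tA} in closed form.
A has Jordan form J = [[3, 1, 0], [0, 3, 0], [0, 0, 3]] with A = PJP^{-1}, so e^{tA} = P e^{tJ} P^{-1}.

For a Jordan block J_k(λ), e^{tJ_k(λ)} = e^{λt} · (I + tN + t^2 N^2/2! + ... + t^{k-1} N^{k-1}/(k-1)!) where N is the nilpotent superdiagonal part.

Assembling the blocks and conjugating back gives the entries of e^{tA} as shown above.

e^{tA} = [[e^{3*t}, t*e^{3*t}, 0], [0, e^{3*t}, 0], [0, 0, e^{3*t}]]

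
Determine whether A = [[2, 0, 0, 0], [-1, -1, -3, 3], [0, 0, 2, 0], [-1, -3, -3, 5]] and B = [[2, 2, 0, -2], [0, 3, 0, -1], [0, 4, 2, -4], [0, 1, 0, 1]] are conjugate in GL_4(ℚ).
Two matrices over a field are similar if and only if they have the same invariant factors.

Both A and B have characteristic polynomial (x - 2)^4 and minimal polynomial (x - 2)^2. Computing further, both have invariant factors x - 2, x - 2, (x - 2)^2. Hence A and B are similar.

Yes.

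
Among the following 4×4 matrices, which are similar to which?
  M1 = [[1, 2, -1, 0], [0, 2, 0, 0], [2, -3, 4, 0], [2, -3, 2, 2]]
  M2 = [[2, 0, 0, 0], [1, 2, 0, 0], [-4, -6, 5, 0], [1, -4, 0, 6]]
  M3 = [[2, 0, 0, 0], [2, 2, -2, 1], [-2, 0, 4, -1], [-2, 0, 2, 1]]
Characteristic polynomials: χ_{M1} = (x - 3)(x - 2)^3, χ_{M2} = (x - 6)(x - 5)(x - 2)^2, χ_{M3} = (x - 3)(x - 2)^3.

{M1}: invariant factors x - 2, (x - 3)(x - 2)^2.

{M2}: invariant factors (x - 6)(x - 5)(x - 2)^2.

{M3}: invariant factors x - 2, x - 2, (x - 3)(x - 2).

Matrices are similar if and only if their invariant-factor lists agree; the partition into similarity classes is {M1}, {M2}, {M3}.

3 classes: {M1}, {M2}, {M3}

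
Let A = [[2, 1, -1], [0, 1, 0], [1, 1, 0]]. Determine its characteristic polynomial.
xI - A = [[x - 2, -1, 1], [0, x - 1, 0], [-1, -1, x]].

Expanding det(xI - A) along the first row:
det(xI - A) = + (x - 2)·det([[x - 1, 0], [-1, x]]) - (-1)·det([[0, 0], [-1, x]]) + (1)·det([[0, x - 1], [-1, -1]]).

Evaluating gives χ_A(x) = x^3 - 3x^2 + 3x - 1 = (x - 1)^3.

χ_A(x) = (x - 1)^3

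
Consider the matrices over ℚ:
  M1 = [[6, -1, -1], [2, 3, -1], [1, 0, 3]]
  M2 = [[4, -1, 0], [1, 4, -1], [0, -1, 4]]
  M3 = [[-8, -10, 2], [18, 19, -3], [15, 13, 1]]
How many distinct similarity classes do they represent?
Characteristic polynomials: χ_{M1} = (x - 4)^3, χ_{M2} = (x - 4)^3, χ_{M3} = (x - 4)^3.

{M1, M2, M3}: invariant factors (x - 4)^3.

Matrices are similar if and only if their invariant-factor lists agree; the partition into similarity classes is {M1, M2, M3}.

1 class: {M1, M2, M3}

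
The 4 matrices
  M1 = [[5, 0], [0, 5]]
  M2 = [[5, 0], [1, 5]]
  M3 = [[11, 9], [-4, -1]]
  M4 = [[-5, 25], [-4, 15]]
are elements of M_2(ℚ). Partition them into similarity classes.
Characteristic polynomials: χ_{M1} = (x - 5)^2, χ_{M2} = (x - 5)^2, χ_{M3} = (x - 5)^2, χ_{M4} = (x - 5)^2.

{M1}: invariant factors x - 5, x - 5.

{M2, M3, M4}: invariant factors (x - 5)^2.

Matrices are similar if and only if their invariant-factor lists agree; the partition into similarity classes is {M1}, {M2, M3, M4}.

2 classes: {M1}, {M2, M3, M4}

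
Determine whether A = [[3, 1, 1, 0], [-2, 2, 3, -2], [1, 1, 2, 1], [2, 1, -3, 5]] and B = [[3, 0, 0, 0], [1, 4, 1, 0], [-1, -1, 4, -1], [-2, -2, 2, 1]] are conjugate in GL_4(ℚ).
Two matrices over a field are similar if and only if they have the same invariant factors.

Both A and B have characteristic polynomial (x - 3)^4 and minimal polynomial (x - 3)^3. Computing further, both have invariant factors x - 3, (x - 3)^3. Hence A and B are similar.

Yes.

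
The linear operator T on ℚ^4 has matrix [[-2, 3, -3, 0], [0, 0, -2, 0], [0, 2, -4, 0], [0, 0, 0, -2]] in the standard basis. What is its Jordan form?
The characteristic polynomial is det(xI - A) = (x + 2)^4, so the eigenvalues are -2 (algebraic multiplicity 4).

For λ = -2: rank(A + 2I) = 1, rank((A + 2I)^2) = 0. The eigenspace has dimension 4 - 1 = 3, so there are 3 Jordan blocks; the rank sequence gives block sizes [2, 1, 1].

Assembling the blocks gives the Jordan form J above.

J = [[-2, 1, 0, 0], [0, -2, 0, 0], [0, 0, -2, 0], [0, 0, 0, -2]]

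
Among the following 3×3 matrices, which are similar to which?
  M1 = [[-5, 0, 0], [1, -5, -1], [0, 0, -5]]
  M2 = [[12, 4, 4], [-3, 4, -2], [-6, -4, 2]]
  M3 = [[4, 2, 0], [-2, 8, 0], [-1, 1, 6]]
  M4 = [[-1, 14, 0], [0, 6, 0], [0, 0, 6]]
3 classes: {M1}, {M2, M3}, {M4}

Characteristic polynomials: χ_{M1} = (x + 5)^3, χ_{M2} = (x - 6)^3, χ_{M3} = (x - 6)^3, χ_{M4} = (x - 6)^2(x + 1).

{M1}: invariant factors x + 5, (x + 5)^2.

{M2, M3}: invariant factors x - 6, (x - 6)^2.

{M4}: invariant factors x - 6, (x - 6)(x + 1).

Matrices are similar if and only if their invariant-factor lists agree; the partition into similarity classes is {M1}, {M2, M3}, {M4}.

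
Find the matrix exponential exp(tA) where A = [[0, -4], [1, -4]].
A has Jordan form J = [[-2, 1], [0, -2]] with A = PJP^{-1}, so e^{tA} = P e^{tJ} P^{-1}.

For a Jordan block J_k(λ), e^{tJ_k(λ)} = e^{λt} · (I + tN + t^2 N^2/2! + ... + t^{k-1} N^{k-1}/(k-1)!) where N is the nilpotent superdiagonal part.

Assembling the blocks and conjugating back gives the entries of e^{tA} as shown above.

e^{tA} = [[(2*t + 1)*e^{-2*t}, -4*t*e^{-2*t}], [t*e^{-2*t}, (1 - 2*t)*e^{-2*t}]]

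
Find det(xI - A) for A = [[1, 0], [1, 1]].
xI - A = [[x - 1, 0], [-1, x - 1]].

Expanding det(xI - A) along the first row:
det(xI - A) = + (x - 1)·det([[x - 1]]) - (0)·det([[-1]]).

Evaluating gives χ_A(x) = x^2 - 2x + 1 = (x - 1)^2.

χ_A(x) = (x - 1)^2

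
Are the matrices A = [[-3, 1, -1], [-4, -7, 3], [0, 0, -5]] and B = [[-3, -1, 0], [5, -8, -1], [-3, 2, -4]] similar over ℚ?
Two matrices over a field are similar if and only if they have the same invariant factors.

Both A and B have characteristic polynomial (x + 5)^3 and minimal polynomial (x + 5)^3. Computing further, both have invariant factors (x + 5)^3. Hence A and B are similar.

Yes.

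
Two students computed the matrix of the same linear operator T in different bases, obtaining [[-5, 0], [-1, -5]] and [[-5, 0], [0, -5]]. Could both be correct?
No.

Both have characteristic polynomial (x + 5)^2, but the minimal polynomial of A is (x + 5)^2 while the minimal polynomial of B is x + 5. The minimal polynomial is a similarity invariant, so A and B are not similar.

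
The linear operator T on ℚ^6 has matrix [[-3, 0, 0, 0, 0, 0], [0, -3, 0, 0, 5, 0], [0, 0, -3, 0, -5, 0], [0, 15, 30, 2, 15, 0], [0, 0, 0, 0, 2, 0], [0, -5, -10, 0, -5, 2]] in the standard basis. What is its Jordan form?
The characteristic polynomial is det(xI - A) = (x - 2)^3(x + 3)^3, so the eigenvalues are -3 (algebraic multiplicity 3), 2 (algebraic multiplicity 3).

For λ = -3: rank(A + 3I) = 3. The eigenspace has dimension 6 - 3 = 3, so there are 3 Jordan blocks; the rank sequence gives block sizes [1, 1, 1].

For λ = 2: rank(A - 2I) = 3. The eigenspace has dimension 6 - 3 = 3, so there are 3 Jordan blocks; the rank sequence gives block sizes [1, 1, 1].

Assembling the blocks gives the Jordan form J above.

J = [[-3, 0, 0, 0, 0, 0], [0, -3, 0, 0, 0, 0], [0, 0, -3, 0, 0, 0], [0, 0, 0, 2, 0, 0], [0, 0, 0, 0, 2, 0], [0, 0, 0, 0, 0, 2]]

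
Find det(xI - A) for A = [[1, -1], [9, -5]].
χ_A(x) = (x + 2)^2

xI - A = [[x - 1, 1], [-9, x + 5]].

Expanding det(xI - A) along the first row:
det(xI - A) = + (x - 1)·det([[x + 5]]) - (1)·det([[-9]]).

Evaluating gives χ_A(x) = x^2 + 4x + 4 = (x + 2)^2.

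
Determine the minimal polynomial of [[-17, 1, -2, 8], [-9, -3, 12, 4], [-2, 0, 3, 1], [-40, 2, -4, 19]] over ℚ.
The characteristic polynomial factors as (x - 3)^2(x + 2)^2. The minimal polynomial is ∏(x - λ)^{k_λ} where k_λ is the size of the largest Jordan block at λ.

For λ = -2: rank(A + 2I) = 3, and the largest Jordan block has size 2 (the smallest k with rank((A + 2I)^k) = rank((A + 2I)^(k+1))).
For λ = 3: rank(A - 3I) = 3, and the largest Jordan block has size 2 (the smallest k with rank((A - 3I)^k) = rank((A - 3I)^(k+1))).

So m_A(x) = (x - 3)^2(x + 2)^2.

m_A(x) = (x - 3)^2(x + 2)^2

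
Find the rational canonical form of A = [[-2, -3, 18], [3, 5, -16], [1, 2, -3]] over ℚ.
R = [[0, 0, 5], [1, 0, -4], [0, 1, 0]]

The invariant factors of A (the non-unit diagonal entries of the Smith normal form of xI - A over ℚ[x]) are (x - 1)(x^2 + x + 5), each dividing the next. The characteristic polynomial is their product, (x - 1)(x^2 + x + 5).

The rational canonical form is the block-diagonal matrix of companion matrices C(f_i):
R = [[0, 0, 5], [1, 0, -4], [0, 1, 0]].

Note the characteristic polynomial does not split into linear factors over ℚ, so A has no Jordan form over ℚ; the rational canonical form exists over any field.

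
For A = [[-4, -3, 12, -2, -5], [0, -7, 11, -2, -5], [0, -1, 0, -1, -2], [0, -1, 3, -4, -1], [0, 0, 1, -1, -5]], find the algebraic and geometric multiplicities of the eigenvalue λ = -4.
The characteristic polynomial is (x + 4)^5, so the factor x + 4 appears with exponent 5: the algebraic multiplicity is 5.

rank(A + 4I) = 3, so the eigenspace has dimension 5 - 3 = 2: the geometric multiplicity is 2.

Since 2 < 5, A is not diagonalizable.

algebraic multiplicity 5, geometric multiplicity 2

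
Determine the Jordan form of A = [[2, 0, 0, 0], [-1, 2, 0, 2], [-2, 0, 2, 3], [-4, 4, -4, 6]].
J = [[2, 1, 0, 0], [0, 2, 0, 0], [0, 0, 4, 1], [0, 0, 0, 4]]

The characteristic polynomial is det(xI - A) = (x - 4)^2(x - 2)^2, so the eigenvalues are 2 (algebraic multiplicity 2), 4 (algebraic multiplicity 2).

For λ = 2: rank(A - 2I) = 3, rank((A - 2I)^2) = 2. The eigenspace has dimension 4 - 3 = 1, so there is 1 Jordan block; the rank sequence gives block sizes [2].

For λ = 4: rank(A - 4I) = 3, rank((A - 4I)^2) = 2. The eigenspace has dimension 4 - 3 = 1, so there is 1 Jordan block; the rank sequence gives block sizes [2].

Assembling the blocks gives the Jordan form J above.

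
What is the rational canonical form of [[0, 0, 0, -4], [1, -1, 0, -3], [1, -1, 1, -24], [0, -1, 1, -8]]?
R = [[0, 0, 0, -4], [1, 0, 0, -16], [0, 1, 0, -20], [0, 0, 1, -8]]

The invariant factors of A (the non-unit diagonal entries of the Smith normal form of xI - A over ℚ[x]) are (x^2 + 4x + 2)^2, each dividing the next. The characteristic polynomial is their product, (x^2 + 4x + 2)^2.

The rational canonical form is the block-diagonal matrix of companion matrices C(f_i):
R = [[0, 0, 0, -4], [1, 0, 0, -16], [0, 1, 0, -20], [0, 0, 1, -8]].

Note the characteristic polynomial does not split into linear factors over ℚ, so A has no Jordan form over ℚ; the rational canonical form exists over any field.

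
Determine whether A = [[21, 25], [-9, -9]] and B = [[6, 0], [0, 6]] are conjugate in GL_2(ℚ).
No.

Both have characteristic polynomial (x - 6)^2, but the minimal polynomial of A is (x - 6)^2 while the minimal polynomial of B is x - 6. The minimal polynomial is a similarity invariant, so A and B are not similar.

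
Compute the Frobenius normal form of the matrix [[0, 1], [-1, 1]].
R = [[0, -1], [1, 1]]

The invariant factors of A (the non-unit diagonal entries of the Smith normal form of xI - A over ℚ[x]) are x^2 - x + 1, each dividing the next. The characteristic polynomial is their product, x^2 - x + 1.

The rational canonical form is the block-diagonal matrix of companion matrices C(f_i):
R = [[0, -1], [1, 1]].

Note the characteristic polynomial does not split into linear factors over ℚ, so A has no Jordan form over ℚ; the rational canonical form exists over any field.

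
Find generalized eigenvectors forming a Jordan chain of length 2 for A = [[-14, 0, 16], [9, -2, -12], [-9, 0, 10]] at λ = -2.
v_1 = [[1, -1, 1]]^T, v_2 = [[4, -3, 3]]^T

We seek v_1 ∈ ker((A + 2I)^2) \ ker(A + 2I), then set v_{i+1} = (A + 2I) v_i.

One such chain is v_1 = [[1, -1, 1]]^T, v_2 = [[4, -3, 3]]^T. Check: (A + 2I) v_2 = [[0, 0, 0]]^T = 0.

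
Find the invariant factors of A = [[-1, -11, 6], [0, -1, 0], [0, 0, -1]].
The Jordan structure of A has elementary divisors (x + 1)^2, (x + 1). Arranging the block sizes at each eigenvalue in decreasing order and taking row products gives the invariant factors.

Invariant factors (smallest first, each dividing the next): x + 1, (x + 1)^2.

Check: the last factor (x + 1)^2 is the minimal polynomial, and the product (x + 1)^3 is the characteristic polynomial.

x + 1, (x + 1)^2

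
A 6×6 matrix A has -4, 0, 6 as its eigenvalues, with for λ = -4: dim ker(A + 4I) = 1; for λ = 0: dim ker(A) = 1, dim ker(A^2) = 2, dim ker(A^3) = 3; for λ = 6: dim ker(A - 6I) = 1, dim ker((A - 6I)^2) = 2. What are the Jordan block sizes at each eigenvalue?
Jordan blocks: (-4, 1), (0, 3), (6, 2)

λ = -4: successive nullity increments [1] count blocks of size ≥ k; block sizes are [1].
λ = 0: successive nullity increments [1, 1, 1] count blocks of size ≥ k; block sizes are [3].
λ = 6: successive nullity increments [1, 1] count blocks of size ≥ k; block sizes are [2].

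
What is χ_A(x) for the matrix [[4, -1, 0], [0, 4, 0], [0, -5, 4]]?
χ_A(x) = (x - 4)^3

xI - A = [[x - 4, 1, 0], [0, x - 4, 0], [0, 5, x - 4]].

Expanding det(xI - A) along the first row:
det(xI - A) = + (x - 4)·det([[x - 4, 0], [5, x - 4]]) - (1)·det([[0, 0], [0, x - 4]]) + (0)·det([[0, x - 4], [0, 5]]).

Evaluating gives χ_A(x) = x^3 - 12x^2 + 48x - 64 = (x - 4)^3.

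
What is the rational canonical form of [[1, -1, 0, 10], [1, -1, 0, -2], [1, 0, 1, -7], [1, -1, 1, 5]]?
R = [[0, 0, 0, 12], [1, 0, 0, -2], [0, 1, 0, 0], [0, 0, 1, 6]]

The invariant factors of A (the non-unit diagonal entries of the Smith normal form of xI - A over ℚ[x]) are (x - 6)(x^3 + 2), each dividing the next. The characteristic polynomial is their product, (x - 6)(x^3 + 2).

The rational canonical form is the block-diagonal matrix of companion matrices C(f_i):
R = [[0, 0, 0, 12], [1, 0, 0, -2], [0, 1, 0, 0], [0, 0, 1, 6]].

Note the characteristic polynomial does not split into linear factors over ℚ, so A has no Jordan form over ℚ; the rational canonical form exists over any field.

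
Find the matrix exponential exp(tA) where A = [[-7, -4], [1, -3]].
A has Jordan form J = [[-5, 1], [0, -5]] with A = PJP^{-1}, so e^{tA} = P e^{tJ} P^{-1}.

For a Jordan block J_k(λ), e^{tJ_k(λ)} = e^{λt} · (I + tN + t^2 N^2/2! + ... + t^{k-1} N^{k-1}/(k-1)!) where N is the nilpotent superdiagonal part.

Assembling the blocks and conjugating back gives the entries of e^{tA} as shown above.

e^{tA} = [[(1 - 2*t)*e^{-5*t}, -4*t*e^{-5*t}], [t*e^{-5*t}, (2*t + 1)*e^{-5*t}]]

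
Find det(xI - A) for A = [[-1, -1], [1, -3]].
xI - A = [[x + 1, 1], [-1, x + 3]].

Expanding det(xI - A) along the first row:
det(xI - A) = + (x + 1)·det([[x + 3]]) - (1)·det([[-1]]).

Evaluating gives χ_A(x) = x^2 + 4x + 4 = (x + 2)^2.

χ_A(x) = (x + 2)^2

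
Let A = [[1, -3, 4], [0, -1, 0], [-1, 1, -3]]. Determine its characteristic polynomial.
χ_A(x) = (x + 1)^3

xI - A = [[x - 1, 3, -4], [0, x + 1, 0], [1, -1, x + 3]].

Expanding det(xI - A) along the first row:
det(xI - A) = + (x - 1)·det([[x + 1, 0], [-1, x + 3]]) - (3)·det([[0, 0], [1, x + 3]]) + (-4)·det([[0, x + 1], [1, -1]]).

Evaluating gives χ_A(x) = x^3 + 3x^2 + 3x + 1 = (x + 1)^3.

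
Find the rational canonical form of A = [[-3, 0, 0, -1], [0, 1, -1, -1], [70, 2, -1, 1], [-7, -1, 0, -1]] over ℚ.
The invariant factors of A (the non-unit diagonal entries of the Smith normal form of xI - A over ℚ[x]) are (x + 3)(x + 4)(x^2 - 3x + 5), each dividing the next. The characteristic polynomial is their product, (x + 3)(x + 4)(x^2 - 3x + 5).

The rational canonical form is the block-diagonal matrix of companion matrices C(f_i):
R = [[0, 0, 0, -60], [1, 0, 0, 1], [0, 1, 0, 4], [0, 0, 1, -4]].

Note the characteristic polynomial does not split into linear factors over ℚ, so A has no Jordan form over ℚ; the rational canonical form exists over any field.

R = [[0, 0, 0, -60], [1, 0, 0, 1], [0, 1, 0, 4], [0, 0, 1, -4]]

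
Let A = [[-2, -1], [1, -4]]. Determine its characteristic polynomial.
xI - A = [[x + 2, 1], [-1, x + 4]].

Expanding det(xI - A) along the first row:
det(xI - A) = + (x + 2)·det([[x + 4]]) - (1)·det([[-1]]).

Evaluating gives χ_A(x) = x^2 + 6x + 9 = (x + 3)^2.

χ_A(x) = (x + 3)^2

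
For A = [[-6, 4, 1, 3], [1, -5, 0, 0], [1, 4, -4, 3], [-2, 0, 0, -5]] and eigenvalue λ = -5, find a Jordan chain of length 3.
We seek v_1 ∈ ker((A + 5I)^3) \ ker((A + 5I)^2), then set v_{i+1} = (A + 5I) v_i.

One such chain is v_1 = [[0, 0, 1, 0]]^T, v_2 = [[1, 0, 1, 0]]^T, v_3 = [[0, 1, 2, -2]]^T. Check: (A + 5I) v_3 = [[0, 0, 0, 0]]^T = 0.

v_1 = [[0, 0, 1, 0]]^T, v_2 = [[1, 0, 1, 0]]^T, v_3 = [[0, 1, 2, -2]]^T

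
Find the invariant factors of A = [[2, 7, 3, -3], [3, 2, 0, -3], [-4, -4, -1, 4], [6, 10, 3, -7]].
(x + 1)^2, (x + 1)^2

The Jordan structure of A has elementary divisors (x + 1)^2, (x + 1)^2. Arranging the block sizes at each eigenvalue in decreasing order and taking row products gives the invariant factors.

Invariant factors (smallest first, each dividing the next): (x + 1)^2, (x + 1)^2.

Check: the last factor (x + 1)^2 is the minimal polynomial, and the product (x + 1)^4 is the characteristic polynomial.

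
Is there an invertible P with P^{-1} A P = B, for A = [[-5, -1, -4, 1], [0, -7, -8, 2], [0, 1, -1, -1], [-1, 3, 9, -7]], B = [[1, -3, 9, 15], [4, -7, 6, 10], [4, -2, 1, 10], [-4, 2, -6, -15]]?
No.

Both have characteristic polynomial (x + 5)^4, but the minimal polynomial of A is (x + 5)^3 while the minimal polynomial of B is (x + 5)^2. The minimal polynomial is a similarity invariant, so A and B are not similar.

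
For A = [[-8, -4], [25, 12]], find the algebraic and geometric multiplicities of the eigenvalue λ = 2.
The characteristic polynomial is (x - 2)^2, so the factor x - 2 appears with exponent 2: the algebraic multiplicity is 2.

rank(A - 2I) = 1, so the eigenspace has dimension 2 - 1 = 1: the geometric multiplicity is 1.

Since 1 < 2, A is not diagonalizable.

algebraic multiplicity 2, geometric multiplicity 1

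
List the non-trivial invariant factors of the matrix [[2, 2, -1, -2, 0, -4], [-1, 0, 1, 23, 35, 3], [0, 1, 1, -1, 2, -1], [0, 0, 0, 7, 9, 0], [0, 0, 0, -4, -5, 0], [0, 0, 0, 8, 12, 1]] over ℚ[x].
The Jordan structure of A has elementary divisors (x - 1)^3, (x - 1)^2, (x - 1). Arranging the block sizes at each eigenvalue in decreasing order and taking row products gives the invariant factors.

Invariant factors (smallest first, each dividing the next): x - 1, (x - 1)^2, (x - 1)^3.

Check: the last factor (x - 1)^3 is the minimal polynomial, and the product (x - 1)^6 is the characteristic polynomial.

x - 1, (x - 1)^2, (x - 1)^3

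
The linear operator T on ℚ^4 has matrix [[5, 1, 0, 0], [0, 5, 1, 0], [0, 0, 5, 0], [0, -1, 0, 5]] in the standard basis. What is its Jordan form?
The characteristic polynomial is det(xI - A) = (x - 5)^4, so the eigenvalues are 5 (algebraic multiplicity 4).

For λ = 5: rank(A - 5I) = 2, rank((A - 5I)^2) = 1, rank((A - 5I)^3) = 0. The eigenspace has dimension 4 - 2 = 2, so there are 2 Jordan blocks; the rank sequence gives block sizes [3, 1].

Assembling the blocks gives the Jordan form J above.

J = [[5, 1, 0, 0], [0, 5, 1, 0], [0, 0, 5, 0], [0, 0, 0, 5]]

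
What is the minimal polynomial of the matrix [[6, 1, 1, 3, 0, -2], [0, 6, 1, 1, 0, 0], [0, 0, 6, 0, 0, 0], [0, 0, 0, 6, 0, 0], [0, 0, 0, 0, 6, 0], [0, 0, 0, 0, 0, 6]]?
m_A(x) = (x - 6)^3

The characteristic polynomial factors as (x - 6)^6. The minimal polynomial is ∏(x - λ)^{k_λ} where k_λ is the size of the largest Jordan block at λ.

For λ = 6: rank(A - 6I) = 2, and the largest Jordan block has size 3 (the smallest k with rank((A - 6I)^k) = rank((A - 6I)^(k+1))).

So m_A(x) = (x - 6)^3.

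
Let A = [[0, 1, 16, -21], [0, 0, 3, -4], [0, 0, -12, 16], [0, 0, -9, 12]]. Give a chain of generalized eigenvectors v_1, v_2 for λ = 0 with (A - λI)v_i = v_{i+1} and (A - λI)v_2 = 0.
v_1 = [[0, 1, 0, 0]]^T, v_2 = [[1, 0, 0, 0]]^T

We seek v_1 ∈ ker(A^2) \ ker(A), then set v_{i+1} = A v_i.

One such chain is v_1 = [[0, 1, 0, 0]]^T, v_2 = [[1, 0, 0, 0]]^T. Check: A v_2 = [[0, 0, 0, 0]]^T = 0.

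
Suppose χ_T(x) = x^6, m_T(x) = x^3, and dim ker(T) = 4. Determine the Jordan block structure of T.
λ = 0: algebraic multiplicity 6 (exponent in χ_T), largest block size 3 (exponent in m_T), 4 blocks (geometric multiplicity). These force block sizes [3, 1, 1, 1].

Jordan blocks: (0, 3), (0, 1), (0, 1), (0, 1)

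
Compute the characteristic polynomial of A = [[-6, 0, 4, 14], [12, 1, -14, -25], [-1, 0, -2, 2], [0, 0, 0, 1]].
χ_A(x) = (x - 1)^2(x + 4)^2

xI - A = [[x + 6, 0, -4, -14], [-12, x - 1, 14, 25], [1, 0, x + 2, -2], [0, 0, 0, x - 1]].

Expanding det(xI - A) along the first row:
det(xI - A) = + (x + 6)·det([[x - 1, 14, 25], [0, x + 2, -2], [0, 0, x - 1]]) - (0)·det([[-12, 14, 25], [1, x + 2, -2], [0, 0, x - 1]]) + (-4)·det([[-12, x - 1, 25], [1, 0, -2], [0, 0, x - 1]]) - (-14)·det([[-12, x - 1, 14], [1, 0, x + 2], [0, 0, 0]]).

Evaluating gives χ_A(x) = x^4 + 6x^3 + x^2 - 24x + 16 = (x - 1)^2(x + 4)^2.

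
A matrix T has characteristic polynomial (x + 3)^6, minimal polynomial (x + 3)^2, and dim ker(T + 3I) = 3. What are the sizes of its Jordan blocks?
λ = -3: algebraic multiplicity 6 (exponent in χ_T), largest block size 2 (exponent in m_T), 3 blocks (geometric multiplicity). These force block sizes [2, 2, 2].

Jordan blocks: (-3, 2), (-3, 2), (-3, 2)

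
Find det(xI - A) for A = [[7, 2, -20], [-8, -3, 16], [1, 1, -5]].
xI - A = [[x - 7, -2, 20], [8, x + 3, -16], [-1, -1, x + 5]].

Expanding det(xI - A) along the first row:
det(xI - A) = + (x - 7)·det([[x + 3, -16], [-1, x + 5]]) - (-2)·det([[8, -16], [-1, x + 5]]) + (20)·det([[8, x + 3], [-1, -1]]).

Evaluating gives χ_A(x) = x^3 + x^2 - 21x - 45 = (x - 5)(x + 3)^2.

χ_A(x) = (x - 5)(x + 3)^2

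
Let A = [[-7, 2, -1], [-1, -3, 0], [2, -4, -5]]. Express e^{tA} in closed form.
e^{tA} = [[(1 - 2*t)*e^{-5*t}, 2*t*(t + 1)*e^{-5*t}, t*(t - 1)*e^{-5*t}], [-t*e^{-5*t}, (t^2 + 2*t + 1)*e^{-5*t}, t^2*e^{-5*t}/2], [2*t*e^{-5*t}, 2*t*(-t - 2)*e^{-5*t}, (1 - t^2)*e^{-5*t}]]

A has Jordan form J = [[-5, 1, 0], [0, -5, 1], [0, 0, -5]] with A = PJP^{-1}, so e^{tA} = P e^{tJ} P^{-1}.

For a Jordan block J_k(λ), e^{tJ_k(λ)} = e^{λt} · (I + tN + t^2 N^2/2! + ... + t^{k-1} N^{k-1}/(k-1)!) where N is the nilpotent superdiagonal part.

Assembling the blocks and conjugating back gives the entries of e^{tA} as shown above.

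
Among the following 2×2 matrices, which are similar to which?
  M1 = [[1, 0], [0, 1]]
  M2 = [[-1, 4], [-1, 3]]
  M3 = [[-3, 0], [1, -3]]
3 classes: {M1}, {M2}, {M3}

Characteristic polynomials: χ_{M1} = (x - 1)^2, χ_{M2} = (x - 1)^2, χ_{M3} = (x + 3)^2.

{M1}: invariant factors x - 1, x - 1.

{M2}: invariant factors (x - 1)^2.

{M3}: invariant factors (x + 3)^2.

Matrices are similar if and only if their invariant-factor lists agree; the partition into similarity classes is {M1}, {M2}, {M3}.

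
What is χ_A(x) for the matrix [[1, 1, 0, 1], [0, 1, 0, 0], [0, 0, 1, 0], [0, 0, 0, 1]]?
χ_A(x) = (x - 1)^4

xI - A = [[x - 1, -1, 0, -1], [0, x - 1, 0, 0], [0, 0, x - 1, 0], [0, 0, 0, x - 1]].

Expanding det(xI - A) along the first row:
det(xI - A) = + (x - 1)·det([[x - 1, 0, 0], [0, x - 1, 0], [0, 0, x - 1]]) - (-1)·det([[0, 0, 0], [0, x - 1, 0], [0, 0, x - 1]]) + (0)·det([[0, x - 1, 0], [0, 0, 0], [0, 0, x - 1]]) - (-1)·det([[0, x - 1, 0], [0, 0, x - 1], [0, 0, 0]]).

Evaluating gives χ_A(x) = x^4 - 4x^3 + 6x^2 - 4x + 1 = (x - 1)^4.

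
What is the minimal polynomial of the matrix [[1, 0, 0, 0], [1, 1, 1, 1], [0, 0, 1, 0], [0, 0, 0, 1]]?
m_A(x) = (x - 1)^2

The characteristic polynomial factors as (x - 1)^4. The minimal polynomial is ∏(x - λ)^{k_λ} where k_λ is the size of the largest Jordan block at λ.

For λ = 1: rank(A - I) = 1, and the largest Jordan block has size 2 (the smallest k with rank((A - I)^k) = rank((A - I)^(k+1))).

So m_A(x) = (x - 1)^2.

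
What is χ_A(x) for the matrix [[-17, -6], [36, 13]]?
xI - A = [[x + 17, 6], [-36, x - 13]].

Expanding det(xI - A) along the first row:
det(xI - A) = + (x + 17)·det([[x - 13]]) - (6)·det([[-36]]).

Evaluating gives χ_A(x) = x^2 + 4x - 5 = (x - 1)(x + 5).

χ_A(x) = (x - 1)(x + 5)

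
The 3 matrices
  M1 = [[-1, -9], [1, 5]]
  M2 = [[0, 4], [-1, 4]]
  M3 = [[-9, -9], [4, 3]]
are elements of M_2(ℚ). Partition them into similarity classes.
Characteristic polynomials: χ_{M1} = (x - 2)^2, χ_{M2} = (x - 2)^2, χ_{M3} = (x + 3)^2.

{M1, M2}: invariant factors (x - 2)^2.

{M3}: invariant factors (x + 3)^2.

Matrices are similar if and only if their invariant-factor lists agree; the partition into similarity classes is {M1, M2}, {M3}.

2 classes: {M1, M2}, {M3}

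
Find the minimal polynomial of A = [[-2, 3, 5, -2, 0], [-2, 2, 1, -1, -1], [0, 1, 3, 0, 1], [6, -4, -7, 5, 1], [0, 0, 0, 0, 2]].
m_A(x) = (x - 2)^3

The characteristic polynomial factors as (x - 2)^5. The minimal polynomial is ∏(x - λ)^{k_λ} where k_λ is the size of the largest Jordan block at λ.

For λ = 2: rank(A - 2I) = 3, and the largest Jordan block has size 3 (the smallest k with rank((A - 2I)^k) = rank((A - 2I)^(k+1))).

So m_A(x) = (x - 2)^3.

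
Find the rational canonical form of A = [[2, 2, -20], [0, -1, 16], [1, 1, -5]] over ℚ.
R = [[0, 0, -10], [1, 0, 3], [0, 1, -4]]

The invariant factors of A (the non-unit diagonal entries of the Smith normal form of xI - A over ℚ[x]) are (x + 5)(x^2 - x + 2), each dividing the next. The characteristic polynomial is their product, (x + 5)(x^2 - x + 2).

The rational canonical form is the block-diagonal matrix of companion matrices C(f_i):
R = [[0, 0, -10], [1, 0, 3], [0, 1, -4]].

Note the characteristic polynomial does not split into linear factors over ℚ, so A has no Jordan form over ℚ; the rational canonical form exists over any field.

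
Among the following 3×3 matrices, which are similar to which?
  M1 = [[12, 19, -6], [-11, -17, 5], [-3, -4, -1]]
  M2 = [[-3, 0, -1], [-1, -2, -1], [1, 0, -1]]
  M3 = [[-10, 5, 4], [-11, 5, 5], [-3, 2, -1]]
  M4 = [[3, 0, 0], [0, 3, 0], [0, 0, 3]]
3 classes: {M1, M3}, {M2}, {M4}

Characteristic polynomials: χ_{M1} = (x + 2)^3, χ_{M2} = (x + 2)^3, χ_{M3} = (x + 2)^3, χ_{M4} = (x - 3)^3.

{M1, M3}: invariant factors (x + 2)^3.

{M2}: invariant factors x + 2, (x + 2)^2.

{M4}: invariant factors x - 3, x - 3, x - 3.

Matrices are similar if and only if their invariant-factor lists agree; the partition into similarity classes is {M1, M3}, {M2}, {M4}.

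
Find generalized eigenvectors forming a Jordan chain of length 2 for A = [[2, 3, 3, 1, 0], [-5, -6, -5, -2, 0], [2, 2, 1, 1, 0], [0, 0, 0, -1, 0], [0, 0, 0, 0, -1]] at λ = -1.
v_1 = [[0, 1, 0, 0, 0]]^T, v_2 = [[3, -5, 2, 0, 0]]^T

We seek v_1 ∈ ker((A + I)^2) \ ker(A + I), then set v_{i+1} = (A + I) v_i.

One such chain is v_1 = [[0, 1, 0, 0, 0]]^T, v_2 = [[3, -5, 2, 0, 0]]^T. Check: (A + I) v_2 = [[0, 0, 0, 0, 0]]^T = 0.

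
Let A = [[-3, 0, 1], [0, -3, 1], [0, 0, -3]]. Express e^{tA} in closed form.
A has Jordan form J = [[-3, 1, 0], [0, -3, 0], [0, 0, -3]] with A = PJP^{-1}, so e^{tA} = P e^{tJ} P^{-1}.

For a Jordan block J_k(λ), e^{tJ_k(λ)} = e^{λt} · (I + tN + t^2 N^2/2! + ... + t^{k-1} N^{k-1}/(k-1)!) where N is the nilpotent superdiagonal part.

Assembling the blocks and conjugating back gives the entries of e^{tA} as shown above.

e^{tA} = [[e^{-3*t}, 0, t*e^{-3*t}], [0, e^{-3*t}, t*e^{-3*t}], [0, 0, e^{-3*t}]]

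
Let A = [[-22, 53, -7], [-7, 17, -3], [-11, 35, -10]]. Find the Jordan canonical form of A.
The characteristic polynomial is det(xI - A) = (x + 5)^3, so the eigenvalues are -5 (algebraic multiplicity 3).

For λ = -5: rank(A + 5I) = 2, rank((A + 5I)^2) = 1, rank((A + 5I)^3) = 0. The eigenspace has dimension 3 - 2 = 1, so there is 1 Jordan block; the rank sequence gives block sizes [3].

Assembling the blocks gives the Jordan form J above.

J = [[-5, 1, 0], [0, -5, 1], [0, 0, -5]]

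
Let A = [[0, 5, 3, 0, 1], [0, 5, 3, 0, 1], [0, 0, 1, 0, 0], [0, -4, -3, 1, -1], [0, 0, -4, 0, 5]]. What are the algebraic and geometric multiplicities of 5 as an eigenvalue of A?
The characteristic polynomial is x(x - 5)^2(x - 1)^2, so the factor x - 5 appears with exponent 2: the algebraic multiplicity is 2.

rank(A - 5I) = 4, so the eigenspace has dimension 5 - 4 = 1: the geometric multiplicity is 1.

Since 1 < 2, A is not diagonalizable.

algebraic multiplicity 2, geometric multiplicity 1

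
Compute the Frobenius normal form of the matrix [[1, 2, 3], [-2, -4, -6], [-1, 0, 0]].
R = [[0, 0, 0], [1, 0, -3], [0, 1, -3]]

The invariant factors of A (the non-unit diagonal entries of the Smith normal form of xI - A over ℚ[x]) are x(x^2 + 3x + 3), each dividing the next. The characteristic polynomial is their product, x(x^2 + 3x + 3).

The rational canonical form is the block-diagonal matrix of companion matrices C(f_i):
R = [[0, 0, 0], [1, 0, -3], [0, 1, -3]].

Note the characteristic polynomial does not split into linear factors over ℚ, so A has no Jordan form over ℚ; the rational canonical form exists over any field.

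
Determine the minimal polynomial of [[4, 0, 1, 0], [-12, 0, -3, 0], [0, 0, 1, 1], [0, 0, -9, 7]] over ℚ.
m_A(x) = x(x - 4)^3

The characteristic polynomial factors as x(x - 4)^3. The minimal polynomial is ∏(x - λ)^{k_λ} where k_λ is the size of the largest Jordan block at λ.

For λ = 0: rank(A) = 3, and the largest Jordan block has size 1 (the smallest k with rank(A^k) = rank(A^(k+1))).
For λ = 4: rank(A - 4I) = 3, and the largest Jordan block has size 3 (the smallest k with rank((A - 4I)^k) = rank((A - 4I)^(k+1))).

So m_A(x) = x(x - 4)^3.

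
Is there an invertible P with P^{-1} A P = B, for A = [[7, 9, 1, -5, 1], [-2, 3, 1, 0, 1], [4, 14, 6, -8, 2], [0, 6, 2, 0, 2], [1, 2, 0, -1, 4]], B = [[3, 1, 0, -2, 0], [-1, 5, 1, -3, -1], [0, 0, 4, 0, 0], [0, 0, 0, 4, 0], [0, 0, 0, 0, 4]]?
Two matrices over a field are similar if and only if they have the same invariant factors.

Both A and B have characteristic polynomial (x - 4)^5 and minimal polynomial (x - 4)^3. Computing further, both have invariant factors x - 4, x - 4, (x - 4)^3. Hence A and B are similar.

Yes.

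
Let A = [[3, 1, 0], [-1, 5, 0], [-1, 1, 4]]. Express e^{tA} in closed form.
A has Jordan form J = [[4, 1, 0], [0, 4, 0], [0, 0, 4]] with A = PJP^{-1}, so e^{tA} = P e^{tJ} P^{-1}.

For a Jordan block J_k(λ), e^{tJ_k(λ)} = e^{λt} · (I + tN + t^2 N^2/2! + ... + t^{k-1} N^{k-1}/(k-1)!) where N is the nilpotent superdiagonal part.

Assembling the blocks and conjugating back gives the entries of e^{tA} as shown above.

e^{tA} = [[(1 - t)*e^{4*t}, t*e^{4*t}, 0], [-t*e^{4*t}, (t + 1)*e^{4*t}, 0], [-t*e^{4*t}, t*e^{4*t}, e^{4*t}]]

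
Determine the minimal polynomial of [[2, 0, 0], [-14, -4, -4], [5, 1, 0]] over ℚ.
m_A(x) = (x - 2)(x + 2)^2

The characteristic polynomial factors as (x - 2)(x + 2)^2. The minimal polynomial is ∏(x - λ)^{k_λ} where k_λ is the size of the largest Jordan block at λ.

For λ = -2: rank(A + 2I) = 2, and the largest Jordan block has size 2 (the smallest k with rank((A + 2I)^k) = rank((A + 2I)^(k+1))).
For λ = 2: rank(A - 2I) = 2, and the largest Jordan block has size 1 (the smallest k with rank((A - 2I)^k) = rank((A - 2I)^(k+1))).

So m_A(x) = (x - 2)(x + 2)^2.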